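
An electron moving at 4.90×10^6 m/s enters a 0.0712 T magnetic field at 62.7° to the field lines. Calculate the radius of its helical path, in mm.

r ≈ 0.348 mm

Only the perpendicular component v⊥ = v sin62.7° = 4.35×10^6 m/s is bent by the field.
r = m v⊥ /(qB) = (9.11×10^-31)(4.35×10^6) / [(1×1.60×10^-19)(0.0712)] = 3.48×10^-4 m.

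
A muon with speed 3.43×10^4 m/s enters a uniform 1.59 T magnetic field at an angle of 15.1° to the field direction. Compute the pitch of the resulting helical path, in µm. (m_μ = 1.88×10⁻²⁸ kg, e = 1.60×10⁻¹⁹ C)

pitch ≈ 154 µm

The velocity component along B is v∥ = v cos15.1° = 3.31×10^4 m/s.
The cyclotron period T = 2πm/(qB) = 4.64×10^-9 s is set by m, q, B alone.
Pitch = v∥·T = (3.31×10^4)(4.64×10^-9) = 1.54×10^-4 m.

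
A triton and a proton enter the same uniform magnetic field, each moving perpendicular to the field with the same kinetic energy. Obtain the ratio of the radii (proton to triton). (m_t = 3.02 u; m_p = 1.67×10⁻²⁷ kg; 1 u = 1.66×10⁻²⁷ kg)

ratio ≈ 0.577

r = √(2mK)/(qB) ⇒ at equal K, r ∝ √m/q.
r_{proton}/r_{triton} = 0.577.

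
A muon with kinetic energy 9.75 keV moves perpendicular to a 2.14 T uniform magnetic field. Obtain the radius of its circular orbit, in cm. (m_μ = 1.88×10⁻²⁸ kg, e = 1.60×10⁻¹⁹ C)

Convert the energy: K = 9.75 keV = 1.56×10^-15 J.
v = √(2K/m) = √(2·1.56×10^-15/1.88×10^-28) = 4.07×10^6 m/s.
r = mv/(qB) = (1.88×10^-28)(4.07×10^6) / [(1×1.60×10^-19)(2.14)] = 2.24×10^-3 m.

r ≈ 0.224 cm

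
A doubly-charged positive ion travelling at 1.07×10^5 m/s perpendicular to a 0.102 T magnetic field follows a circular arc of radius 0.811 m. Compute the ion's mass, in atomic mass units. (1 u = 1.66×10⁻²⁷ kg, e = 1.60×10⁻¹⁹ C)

m ≈ 149 u

qvB = mv²/r ⇒ m = qBr/v.
m = (2×1.60×10^-19)(0.102)(0.811) / (1.07×10^5) = 2.47×10^-25 kg = 149 u.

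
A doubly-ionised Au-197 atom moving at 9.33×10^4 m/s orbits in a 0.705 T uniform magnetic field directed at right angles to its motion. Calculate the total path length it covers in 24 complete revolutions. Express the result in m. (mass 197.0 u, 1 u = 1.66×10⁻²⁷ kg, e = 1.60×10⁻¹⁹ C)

r = mv/(qB) = 0.135 m, so one revolution covers 2πr = 0.850 m.
In 24 revolutions: L = 24·2πr = 20.4 m.

L ≈ 20.4 m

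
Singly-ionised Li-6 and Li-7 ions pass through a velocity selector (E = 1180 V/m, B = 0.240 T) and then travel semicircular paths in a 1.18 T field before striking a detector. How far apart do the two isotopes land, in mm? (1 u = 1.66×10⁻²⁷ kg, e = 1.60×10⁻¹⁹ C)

Δd ≈ 0.0865 mm

Both emerge at v = E/B₁ = 4920 m/s.
r = mv/(qB₂), so r₁ = 2.594×10^-4 m and r₂ = 3.026×10^-4 m, giving Δr = 4.32×10^-5 m.
After a semicircle each ion lands a diameter 2r from the entry slit, so the separation is 2Δr = 8.65×10^-5 m.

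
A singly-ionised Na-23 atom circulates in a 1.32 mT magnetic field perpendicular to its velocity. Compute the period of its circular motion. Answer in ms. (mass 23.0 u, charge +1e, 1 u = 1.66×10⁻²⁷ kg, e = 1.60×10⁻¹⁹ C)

T ≈ 1.14 ms

The cyclotron period is independent of speed: T = 2πm/(qB).
T = 2π(3.82×10^-26) / [(1×1.60×10^-19)(1.32×10^-3)] = 1.14×10^-3 s.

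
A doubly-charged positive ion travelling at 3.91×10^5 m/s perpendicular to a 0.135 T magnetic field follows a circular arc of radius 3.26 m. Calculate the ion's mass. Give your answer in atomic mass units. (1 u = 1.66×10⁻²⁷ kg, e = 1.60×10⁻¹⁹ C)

qvB = mv²/r ⇒ m = qBr/v.
m = (2×1.60×10^-19)(0.135)(3.26) / (3.91×10^5) = 3.60×10^-25 kg = 217 u.

m ≈ 217 u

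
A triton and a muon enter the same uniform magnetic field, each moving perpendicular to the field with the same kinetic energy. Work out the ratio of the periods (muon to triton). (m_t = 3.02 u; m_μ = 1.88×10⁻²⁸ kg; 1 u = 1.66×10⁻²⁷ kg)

ratio ≈ 0.0375

T = 2πm/(qB) is independent of speed, so T₂/T₁ = (m₂/q₂)/(m₁/q₁).
T_{muon}/T_{triton} = (1.88×10^-28/1e) / (5.01×10^-27/1e) = 0.0375.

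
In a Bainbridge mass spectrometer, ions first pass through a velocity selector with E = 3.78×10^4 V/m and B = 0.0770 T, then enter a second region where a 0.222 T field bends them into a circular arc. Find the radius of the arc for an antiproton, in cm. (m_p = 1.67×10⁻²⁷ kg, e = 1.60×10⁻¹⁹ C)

The selector passes v = E/B = 3.78×10^4/0.0770 = 4.91×10^5 m/s.
In the deflection region, r = mv/(qB₂) = (1.67×10^-27)(4.91×10^5) / [(1×1.60×10^-19)(0.222)] = 0.0231 m.

r ≈ 2.31 cm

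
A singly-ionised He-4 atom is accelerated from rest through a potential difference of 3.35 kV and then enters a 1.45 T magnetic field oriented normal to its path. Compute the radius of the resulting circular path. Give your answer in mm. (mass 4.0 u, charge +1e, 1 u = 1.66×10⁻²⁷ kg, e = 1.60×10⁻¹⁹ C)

The kinetic energy gained is K = qV = (1×1.60×10^-19)(3350) = 5.36×10^-16 J.
v = √(2K/m) = 4.02×10^5 m/s.
r = mv/(qB) = (6.64×10^-27)(4.02×10^5) / [(1×1.60×10^-19)(1.45)] = 0.0115 m.

r ≈ 11.5 mm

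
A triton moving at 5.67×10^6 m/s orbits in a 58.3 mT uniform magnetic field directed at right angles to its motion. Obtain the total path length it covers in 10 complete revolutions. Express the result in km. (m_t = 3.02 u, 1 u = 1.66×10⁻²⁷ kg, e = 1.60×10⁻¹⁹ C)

r = mv/(qB) = 3.05 m, so one revolution covers 2πr = 19.1 m.
In 10 revolutions: L = 10·2πr = 191 m.

L ≈ 0.191 km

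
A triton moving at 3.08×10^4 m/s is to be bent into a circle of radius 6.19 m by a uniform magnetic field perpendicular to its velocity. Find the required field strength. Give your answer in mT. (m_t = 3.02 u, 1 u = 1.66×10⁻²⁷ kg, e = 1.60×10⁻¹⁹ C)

B ≈ 0.156 mT

qvB = mv²/r gives B = mv/(qr).
B = (5.01×10^-27)(3.08×10^4) / [(1×1.60×10^-19)(6.19)] = 1.56×10^-4 T.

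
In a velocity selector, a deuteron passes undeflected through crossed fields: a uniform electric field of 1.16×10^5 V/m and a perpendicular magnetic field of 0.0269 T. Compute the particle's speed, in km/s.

For zero net force, qE = qvB, so v = E/B.
v = (1.16×10^5) / (0.0269) = 4.31×10^6 m/s.

v ≈ 4310 km/s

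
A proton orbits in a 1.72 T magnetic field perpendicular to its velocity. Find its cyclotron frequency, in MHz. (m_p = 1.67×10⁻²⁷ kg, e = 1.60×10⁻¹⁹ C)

f ≈ 26.2 MHz

f = qB/(2πm) = (1×1.60×10^-19)(1.72) / [2π(1.67×10^-27)] = 2.62×10^7 Hz.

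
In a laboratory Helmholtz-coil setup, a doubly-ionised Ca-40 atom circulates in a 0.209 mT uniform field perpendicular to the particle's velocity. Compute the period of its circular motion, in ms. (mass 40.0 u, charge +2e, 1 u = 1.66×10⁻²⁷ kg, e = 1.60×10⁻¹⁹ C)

The cyclotron period is independent of speed: T = 2πm/(qB).
T = 2π(6.64×10^-26) / [(2×1.60×10^-19)(2.09×10^-4)] = 6.24×10^-3 s.

T ≈ 6.24 ms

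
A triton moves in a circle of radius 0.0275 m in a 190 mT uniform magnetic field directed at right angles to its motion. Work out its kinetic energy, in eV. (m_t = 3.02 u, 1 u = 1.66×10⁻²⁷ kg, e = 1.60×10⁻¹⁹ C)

K ≈ 436 eV

v = qBr/m = (1×1.60×10^-19)(0.190)(0.0275) / (5.01×10^-27) = 1.67×10^5 m/s.
K = ½mv² = 0.5·(5.01×10^-27)·(1.67×10^5)² = 6.97×10^-17 J = 436 eV.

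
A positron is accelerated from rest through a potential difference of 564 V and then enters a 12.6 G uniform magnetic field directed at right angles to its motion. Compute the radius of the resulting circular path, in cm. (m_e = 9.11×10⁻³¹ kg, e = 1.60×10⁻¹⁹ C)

The kinetic energy gained is K = qV = (1×1.60×10^-19)(564) = 9.02×10^-17 J.
v = √(2K/m) = 1.41×10^7 m/s.
r = mv/(qB) = (9.11×10^-31)(1.41×10^7) / [(1×1.60×10^-19)(1.26×10^-3)] = 0.0636 m.

r ≈ 6.36 cm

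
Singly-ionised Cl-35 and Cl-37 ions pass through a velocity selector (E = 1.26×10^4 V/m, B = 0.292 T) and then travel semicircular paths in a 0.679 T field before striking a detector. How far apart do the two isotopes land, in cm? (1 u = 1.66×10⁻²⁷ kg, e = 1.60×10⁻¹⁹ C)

Δd ≈ 0.264 cm

Both emerge at v = E/B₁ = 4.32×10^4 m/s.
r = mv/(qB₂), so r₁ = 0.02308 m and r₂ = 0.02440 m, giving Δr = 1.32×10^-3 m.
After a semicircle each ion lands a diameter 2r from the entry slit, so the separation is 2Δr = 2.64×10^-3 m.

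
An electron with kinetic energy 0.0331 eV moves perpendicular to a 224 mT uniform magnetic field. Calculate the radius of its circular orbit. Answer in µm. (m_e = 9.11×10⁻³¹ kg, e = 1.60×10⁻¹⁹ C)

r ≈ 2.74 µm

Convert the energy: K = 0.0331 eV = 5.30×10^-21 J.
v = √(2K/m) = √(2·5.30×10^-21/9.11×10^-31) = 1.08×10^5 m/s.
r = mv/(qB) = (9.11×10^-31)(1.08×10^5) / [(1×1.60×10^-19)(0.224)] = 2.74×10^-6 m.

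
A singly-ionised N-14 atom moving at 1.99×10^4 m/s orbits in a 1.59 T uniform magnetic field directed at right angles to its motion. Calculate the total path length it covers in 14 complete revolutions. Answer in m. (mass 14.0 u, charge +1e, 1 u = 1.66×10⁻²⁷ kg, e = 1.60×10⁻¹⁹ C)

r = mv/(qB) = 1.82×10^-3 m, so one revolution covers 2πr = 0.0114 m.
In 14 revolutions: L = 14·2πr = 0.160 m.

L ≈ 0.160 m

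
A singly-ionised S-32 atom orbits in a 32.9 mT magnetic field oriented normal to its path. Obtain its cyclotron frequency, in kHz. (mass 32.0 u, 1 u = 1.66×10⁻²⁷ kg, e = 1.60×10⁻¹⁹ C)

f ≈ 15.8 kHz

f = qB/(2πm) = (1×1.60×10^-19)(0.0329) / [2π(5.31×10^-26)] = 1.58×10^4 Hz.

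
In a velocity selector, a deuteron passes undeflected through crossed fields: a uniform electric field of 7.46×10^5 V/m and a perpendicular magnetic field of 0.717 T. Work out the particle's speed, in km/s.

v ≈ 1040 km/s

For zero net force, qE = qvB, so v = E/B.
v = (7.46×10^5) / (0.717) = 1.04×10^6 m/s.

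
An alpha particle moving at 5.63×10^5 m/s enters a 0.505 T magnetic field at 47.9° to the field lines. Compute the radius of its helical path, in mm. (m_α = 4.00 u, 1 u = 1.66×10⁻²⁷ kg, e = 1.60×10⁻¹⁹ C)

r ≈ 17.2 mm

Only the perpendicular component v⊥ = v sin47.9° = 4.18×10^5 m/s is bent by the field.
r = m v⊥ /(qB) = (6.64×10^-27)(4.18×10^5) / [(2×1.60×10^-19)(0.505)] = 0.0172 m.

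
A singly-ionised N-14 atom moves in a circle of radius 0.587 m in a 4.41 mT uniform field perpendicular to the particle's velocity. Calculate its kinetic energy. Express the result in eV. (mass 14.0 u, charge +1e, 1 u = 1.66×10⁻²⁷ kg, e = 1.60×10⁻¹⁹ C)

K ≈ 23.1 eV

v = qBr/m = (1×1.60×10^-19)(4.41×10^-3)(0.587) / (2.32×10^-26) = 1.78×10^4 m/s.
K = ½mv² = 0.5·(2.32×10^-26)·(1.78×10^4)² = 3.69×10^-18 J = 23.1 eV.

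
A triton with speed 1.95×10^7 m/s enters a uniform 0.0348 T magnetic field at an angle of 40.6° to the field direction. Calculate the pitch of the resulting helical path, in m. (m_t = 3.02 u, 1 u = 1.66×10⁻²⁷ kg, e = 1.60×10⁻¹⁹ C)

pitch ≈ 83.8 m

The velocity component along B is v∥ = v cos40.6° = 1.48×10^7 m/s.
The cyclotron period T = 2πm/(qB) = 5.66×10^-6 s is set by m, q, B alone.
Pitch = v∥·T = (1.48×10^7)(5.66×10^-6) = 83.8 m.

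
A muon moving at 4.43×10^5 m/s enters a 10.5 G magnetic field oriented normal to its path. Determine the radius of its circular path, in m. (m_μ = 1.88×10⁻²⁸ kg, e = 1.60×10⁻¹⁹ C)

The magnetic force provides the centripetal force: qvB = mv²/r, so r = mv/(qB).
r = (1.88×10^-28 kg)(4.43×10^5 m/s) / [(1×1.60×10^-19 C)(1.05×10^-3 T)] = 0.496 m.

r ≈ 0.496 m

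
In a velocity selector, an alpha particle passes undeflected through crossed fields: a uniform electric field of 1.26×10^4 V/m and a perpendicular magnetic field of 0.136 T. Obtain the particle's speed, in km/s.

For zero net force, qE = qvB, so v = E/B.
v = (1.26×10^4) / (0.136) = 9.26×10^4 m/s.

v ≈ 92.6 km/s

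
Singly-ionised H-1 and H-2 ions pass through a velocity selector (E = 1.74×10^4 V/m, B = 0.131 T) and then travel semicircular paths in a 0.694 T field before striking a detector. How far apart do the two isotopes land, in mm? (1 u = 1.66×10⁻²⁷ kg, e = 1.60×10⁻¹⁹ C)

Both emerge at v = E/B₁ = 1.33×10^5 m/s.
r = mv/(qB₂), so r₁ = 1.99×10^-3 m and r₂ = 3.97×10^-3 m, giving Δr = 1.99×10^-3 m.
After a semicircle each ion lands a diameter 2r from the entry slit, so the separation is 2Δr = 3.97×10^-3 m.

Δd ≈ 3.97 mm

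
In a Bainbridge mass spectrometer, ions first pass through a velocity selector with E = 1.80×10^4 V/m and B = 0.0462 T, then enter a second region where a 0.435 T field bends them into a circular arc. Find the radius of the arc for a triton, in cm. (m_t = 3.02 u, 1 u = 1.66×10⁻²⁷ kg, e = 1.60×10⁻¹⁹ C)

r ≈ 2.81 cm

The selector passes v = E/B = 1.80×10^4/0.0462 = 3.90×10^5 m/s.
In the deflection region, r = mv/(qB₂) = (5.01×10^-27)(3.90×10^5) / [(1×1.60×10^-19)(0.435)] = 0.0281 m.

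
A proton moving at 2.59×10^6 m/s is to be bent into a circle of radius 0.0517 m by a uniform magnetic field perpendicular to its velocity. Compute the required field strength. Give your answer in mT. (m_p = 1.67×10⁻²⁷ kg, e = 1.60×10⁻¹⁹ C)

B ≈ 523 mT

qvB = mv²/r gives B = mv/(qr).
B = (1.67×10^-27)(2.59×10^6) / [(1×1.60×10^-19)(0.0517)] = 0.523 T.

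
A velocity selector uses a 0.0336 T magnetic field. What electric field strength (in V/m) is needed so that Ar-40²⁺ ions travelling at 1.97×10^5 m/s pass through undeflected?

qE = qvB ⇒ E = vB = (1.97×10^5)(0.0336) = 6620 V/m.

E ≈ 6620 V/m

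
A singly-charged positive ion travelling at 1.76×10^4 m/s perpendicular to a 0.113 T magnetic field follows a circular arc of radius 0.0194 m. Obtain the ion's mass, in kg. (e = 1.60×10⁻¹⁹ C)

m ≈ 1.99×10^-26 kg

qvB = mv²/r ⇒ m = qBr/v.
m = (1×1.60×10^-19)(0.113)(0.0194) / (1.76×10^4) = 1.99×10^-26 kg.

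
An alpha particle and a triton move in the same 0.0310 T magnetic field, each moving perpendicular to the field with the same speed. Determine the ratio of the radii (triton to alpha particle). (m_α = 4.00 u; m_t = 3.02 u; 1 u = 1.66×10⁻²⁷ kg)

ratio ≈ 1.51

r = mv/(qB) ⇒ at equal v, r ∝ m/q.
r_{triton}/r_{alpha particle} = 1.51.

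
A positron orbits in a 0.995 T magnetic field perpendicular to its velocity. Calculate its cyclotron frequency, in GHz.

f ≈ 27.8 GHz

f = qB/(2πm) = (1×1.60×10^-19)(0.995) / [2π(9.11×10^-31)] = 2.78×10^10 Hz.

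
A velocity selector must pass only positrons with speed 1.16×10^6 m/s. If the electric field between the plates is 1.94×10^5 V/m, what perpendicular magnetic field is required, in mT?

B ≈ 167 mT

qE = qvB ⇒ B = E/v = (1.94×10^5) / (1.16×10^6) = 0.167 T.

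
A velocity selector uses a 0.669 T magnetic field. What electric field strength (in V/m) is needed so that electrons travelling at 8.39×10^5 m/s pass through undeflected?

qE = qvB ⇒ E = vB = (8.39×10^5)(0.669) = 5.61×10^5 V/m.

E ≈ 5.61×10^5 V/m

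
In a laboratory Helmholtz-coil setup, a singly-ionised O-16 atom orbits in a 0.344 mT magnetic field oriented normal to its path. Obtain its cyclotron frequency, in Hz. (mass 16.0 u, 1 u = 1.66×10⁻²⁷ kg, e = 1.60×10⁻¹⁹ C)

f ≈ 330 Hz

f = qB/(2πm) = (1×1.60×10^-19)(3.44×10^-4) / [2π(2.66×10^-26)] = 330 Hz.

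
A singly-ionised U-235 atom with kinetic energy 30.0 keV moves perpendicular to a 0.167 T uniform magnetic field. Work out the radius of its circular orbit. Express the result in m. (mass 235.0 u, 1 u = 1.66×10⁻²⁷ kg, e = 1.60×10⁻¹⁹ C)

r ≈ 2.29 m

Convert the energy: K = 30.0 keV = 4.80×10^-15 J.
v = √(2K/m) = √(2·4.80×10^-15/3.90×10^-25) = 1.57×10^5 m/s.
r = mv/(qB) = (3.90×10^-25)(1.57×10^5) / [(1×1.60×10^-19)(0.167)] = 2.29 m.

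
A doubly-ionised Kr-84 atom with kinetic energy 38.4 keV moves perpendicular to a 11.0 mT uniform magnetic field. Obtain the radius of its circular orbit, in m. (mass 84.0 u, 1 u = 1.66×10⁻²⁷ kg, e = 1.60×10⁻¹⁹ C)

r ≈ 11.8 m

Convert the energy: K = 38.4 keV = 6.14×10^-15 J.
v = √(2K/m) = √(2·6.14×10^-15/1.39×10^-25) = 2.97×10^5 m/s.
r = mv/(qB) = (1.39×10^-25)(2.97×10^5) / [(2×1.60×10^-19)(0.0110)] = 11.8 m.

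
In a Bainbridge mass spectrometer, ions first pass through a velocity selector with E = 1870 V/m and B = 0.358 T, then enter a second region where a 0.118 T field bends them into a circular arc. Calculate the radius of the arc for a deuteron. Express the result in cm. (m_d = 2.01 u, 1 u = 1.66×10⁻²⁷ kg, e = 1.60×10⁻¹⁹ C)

r ≈ 0.0923 cm

The selector passes v = E/B = 1870/0.358 = 5220 m/s.
In the deflection region, r = mv/(qB₂) = (3.34×10^-27)(5220) / [(1×1.60×10^-19)(0.118)] = 9.23×10^-4 m.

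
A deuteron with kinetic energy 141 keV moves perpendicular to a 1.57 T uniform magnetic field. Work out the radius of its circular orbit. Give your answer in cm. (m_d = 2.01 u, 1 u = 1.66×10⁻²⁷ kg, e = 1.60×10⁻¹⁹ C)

Convert the energy: K = 141 keV = 2.26×10^-14 J.
v = √(2K/m) = √(2·2.26×10^-14/3.34×10^-27) = 3.68×10^6 m/s.
r = mv/(qB) = (3.34×10^-27)(3.68×10^6) / [(1×1.60×10^-19)(1.57)] = 0.0488 m.

r ≈ 4.88 cm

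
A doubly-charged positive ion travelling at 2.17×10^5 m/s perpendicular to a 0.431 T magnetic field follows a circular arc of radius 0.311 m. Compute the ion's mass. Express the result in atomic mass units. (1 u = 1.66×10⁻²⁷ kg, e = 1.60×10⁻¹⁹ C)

m ≈ 119 u

qvB = mv²/r ⇒ m = qBr/v.
m = (2×1.60×10^-19)(0.431)(0.311) / (2.17×10^5) = 1.98×10^-25 kg = 119 u.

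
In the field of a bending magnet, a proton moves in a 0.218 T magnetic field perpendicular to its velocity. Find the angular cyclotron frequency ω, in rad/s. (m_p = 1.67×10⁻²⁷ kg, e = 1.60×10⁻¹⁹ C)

ω ≈ 2.09×10^7 rad/s

ω = qB/m = (1×1.60×10^-19)(0.218) / (1.67×10^-27) = 2.09×10^7 rad/s.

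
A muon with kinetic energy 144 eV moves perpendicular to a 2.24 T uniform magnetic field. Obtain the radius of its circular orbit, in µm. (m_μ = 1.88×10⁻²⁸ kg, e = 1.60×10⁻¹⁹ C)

Convert the energy: K = 144 eV = 2.30×10^-17 J.
v = √(2K/m) = √(2·2.30×10^-17/1.88×10^-28) = 4.95×10^5 m/s.
r = mv/(qB) = (1.88×10^-28)(4.95×10^5) / [(1×1.60×10^-19)(2.24)] = 2.60×10^-4 m.

r ≈ 260 µm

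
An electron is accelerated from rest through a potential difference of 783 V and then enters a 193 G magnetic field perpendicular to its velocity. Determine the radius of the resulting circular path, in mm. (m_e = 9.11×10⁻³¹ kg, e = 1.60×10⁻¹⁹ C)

The kinetic energy gained is K = qV = (1×1.60×10^-19)(783) = 1.25×10^-16 J.
v = √(2K/m) = 1.66×10^7 m/s.
r = mv/(qB) = (9.11×10^-31)(1.66×10^7) / [(1×1.60×10^-19)(0.0193)] = 4.89×10^-3 m.

r ≈ 4.89 mm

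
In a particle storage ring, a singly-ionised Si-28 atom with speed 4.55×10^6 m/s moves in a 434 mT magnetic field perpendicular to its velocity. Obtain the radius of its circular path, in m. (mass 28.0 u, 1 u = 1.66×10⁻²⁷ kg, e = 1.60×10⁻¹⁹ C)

The magnetic force provides the centripetal force: qvB = mv²/r, so r = mv/(qB).
r = (4.65×10^-26 kg)(4.55×10^6 m/s) / [(1×1.60×10^-19 C)(0.434 T)] = 3.05 m.

r ≈ 3.05 m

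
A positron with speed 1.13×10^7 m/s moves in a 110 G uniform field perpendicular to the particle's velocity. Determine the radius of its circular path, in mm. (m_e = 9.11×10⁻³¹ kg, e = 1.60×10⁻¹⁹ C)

r ≈ 5.85 mm

The magnetic force provides the centripetal force: qvB = mv²/r, so r = mv/(qB).
r = (9.11×10^-31 kg)(1.13×10^7 m/s) / [(1×1.60×10^-19 C)(0.0110 T)] = 5.85×10^-3 m.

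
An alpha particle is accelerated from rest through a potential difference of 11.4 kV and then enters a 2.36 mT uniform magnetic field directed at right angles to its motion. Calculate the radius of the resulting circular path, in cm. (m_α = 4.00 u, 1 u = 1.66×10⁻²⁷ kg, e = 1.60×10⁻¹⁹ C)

The kinetic energy gained is K = qV = (2×1.60×10^-19)(1.14×10^4) = 3.65×10^-15 J.
v = √(2K/m) = 1.05×10^6 m/s.
r = mv/(qB) = (6.64×10^-27)(1.05×10^6) / [(2×1.60×10^-19)(2.36×10^-3)] = 9.22 m.

r ≈ 922 cm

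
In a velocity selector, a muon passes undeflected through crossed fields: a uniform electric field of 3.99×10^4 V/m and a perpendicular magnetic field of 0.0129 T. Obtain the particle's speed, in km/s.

For zero net force, qE = qvB, so v = E/B.
v = (3.99×10^4) / (0.0129) = 3.09×10^6 m/s.

v ≈ 3090 km/s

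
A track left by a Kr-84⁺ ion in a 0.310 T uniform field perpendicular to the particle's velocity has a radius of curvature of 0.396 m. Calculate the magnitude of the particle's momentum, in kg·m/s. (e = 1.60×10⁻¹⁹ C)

p ≈ 1.96×10^-20 kg·m/s

Since qvB = mv²/r, the momentum p = mv = qBr.
p = (1×1.60×10^-19)(0.310)(0.396) = 1.96×10^-20 kg·m/s.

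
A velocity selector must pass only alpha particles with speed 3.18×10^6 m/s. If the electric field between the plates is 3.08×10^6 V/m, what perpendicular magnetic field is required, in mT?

B ≈ 969 mT

qE = qvB ⇒ B = E/v = (3.08×10^6) / (3.18×10^6) = 0.969 T.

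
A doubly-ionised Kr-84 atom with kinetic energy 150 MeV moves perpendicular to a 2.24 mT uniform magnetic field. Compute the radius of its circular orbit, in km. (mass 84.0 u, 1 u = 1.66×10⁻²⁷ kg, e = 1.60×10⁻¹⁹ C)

r ≈ 3.61 km

Convert the energy: K = 150 MeV = 2.40×10^-11 J.
v = √(2K/m) = √(2·2.40×10^-11/1.39×10^-25) = 1.86×10^7 m/s.
r = mv/(qB) = (1.39×10^-25)(1.86×10^7) / [(2×1.60×10^-19)(2.24×10^-3)] = 3610 m.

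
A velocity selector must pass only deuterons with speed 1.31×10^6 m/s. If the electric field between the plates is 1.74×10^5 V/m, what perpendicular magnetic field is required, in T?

B ≈ 0.133 T

qE = qvB ⇒ B = E/v = (1.74×10^5) / (1.31×10^6) = 0.133 T.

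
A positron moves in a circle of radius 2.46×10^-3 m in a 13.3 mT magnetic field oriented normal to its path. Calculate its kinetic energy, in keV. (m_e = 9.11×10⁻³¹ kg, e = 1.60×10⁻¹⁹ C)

K ≈ 0.0940 keV

v = qBr/m = (1×1.60×10^-19)(0.0133)(2.46×10^-3) / (9.11×10^-31) = 5.75×10^6 m/s.
K = ½mv² = 0.5·(9.11×10^-31)·(5.75×10^6)² = 1.50×10^-17 J = 0.0940 keV.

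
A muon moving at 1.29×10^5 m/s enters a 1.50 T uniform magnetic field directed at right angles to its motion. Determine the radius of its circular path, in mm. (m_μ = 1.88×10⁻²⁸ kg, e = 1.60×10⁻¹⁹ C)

r ≈ 0.101 mm

The magnetic force provides the centripetal force: qvB = mv²/r, so r = mv/(qB).
r = (1.88×10^-28 kg)(1.29×10^5 m/s) / [(1×1.60×10^-19 C)(1.50 T)] = 1.01×10^-4 m.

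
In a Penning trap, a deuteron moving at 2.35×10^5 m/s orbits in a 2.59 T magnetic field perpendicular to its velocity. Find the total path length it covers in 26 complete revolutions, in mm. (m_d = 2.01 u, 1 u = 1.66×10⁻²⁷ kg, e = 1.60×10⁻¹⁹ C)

r = mv/(qB) = 1.89×10^-3 m, so one revolution covers 2πr = 0.0119 m.
In 26 revolutions: L = 26·2πr = 0.309 m.

L ≈ 309 mm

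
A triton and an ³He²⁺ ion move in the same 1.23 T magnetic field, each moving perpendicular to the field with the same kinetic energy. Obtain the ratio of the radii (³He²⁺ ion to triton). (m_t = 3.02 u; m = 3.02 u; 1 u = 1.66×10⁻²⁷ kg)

ratio ≈ 0.500

r = √(2mK)/(qB) ⇒ at equal K, r ∝ √m/q.
r_{³He²⁺ ion}/r_{triton} = 0.500.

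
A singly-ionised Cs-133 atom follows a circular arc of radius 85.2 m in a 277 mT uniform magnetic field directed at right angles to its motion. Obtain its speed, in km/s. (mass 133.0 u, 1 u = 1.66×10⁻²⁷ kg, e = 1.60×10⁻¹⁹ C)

From qvB = mv²/r, v = qBr/m.
v = (1×1.60×10^-19)(0.277)(85.2) / (2.21×10^-25) = 1.71×10^7 m/s.

v ≈ 17100 km/s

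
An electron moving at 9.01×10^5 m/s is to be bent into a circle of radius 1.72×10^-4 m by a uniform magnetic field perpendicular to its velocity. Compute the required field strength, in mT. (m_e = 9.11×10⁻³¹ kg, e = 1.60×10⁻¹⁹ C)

qvB = mv²/r gives B = mv/(qr).
B = (9.11×10^-31)(9.01×10^5) / [(1×1.60×10^-19)(1.72×10^-4)] = 0.0298 T.

B ≈ 29.8 mT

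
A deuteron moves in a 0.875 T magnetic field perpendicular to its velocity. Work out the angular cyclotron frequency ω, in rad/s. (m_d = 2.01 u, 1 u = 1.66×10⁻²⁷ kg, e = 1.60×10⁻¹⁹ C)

ω ≈ 4.20×10^7 rad/s

ω = qB/m = (1×1.60×10^-19)(0.875) / (3.34×10^-27) = 4.20×10^7 rad/s.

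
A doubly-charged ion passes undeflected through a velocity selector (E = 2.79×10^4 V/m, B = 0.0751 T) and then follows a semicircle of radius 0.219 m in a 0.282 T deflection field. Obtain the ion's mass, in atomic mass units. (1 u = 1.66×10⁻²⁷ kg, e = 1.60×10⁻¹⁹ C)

m ≈ 32.0 u

v = E/B₁ = 3.72×10^5 m/s.
From r = mv/(qB₂), m = qB₂r/v = (2×1.60×10^-19)(0.282)(0.219) / (3.72×10^5) = 5.32×10^-26 kg.
In atomic mass units: m = 5.32×10^-26 / 1.66×10^-27 = 32.0 u.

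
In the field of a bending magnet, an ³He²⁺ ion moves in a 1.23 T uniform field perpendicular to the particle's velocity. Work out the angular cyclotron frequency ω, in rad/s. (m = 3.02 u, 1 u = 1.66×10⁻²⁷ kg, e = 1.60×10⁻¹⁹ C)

ω = qB/m = (2×1.60×10^-19)(1.23) / (5.01×10^-27) = 7.85×10^7 rad/s.

ω ≈ 7.85×10^7 rad/s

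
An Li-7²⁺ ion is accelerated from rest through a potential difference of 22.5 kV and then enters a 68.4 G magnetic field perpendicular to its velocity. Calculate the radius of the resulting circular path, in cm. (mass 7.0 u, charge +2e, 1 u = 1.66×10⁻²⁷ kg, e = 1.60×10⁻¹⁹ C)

r ≈ 591 cm

The kinetic energy gained is K = qV = (2×1.60×10^-19)(2.25×10^4) = 7.20×10^-15 J.
v = √(2K/m) = 1.11×10^6 m/s.
r = mv/(qB) = (1.16×10^-26)(1.11×10^6) / [(2×1.60×10^-19)(6.84×10^-3)] = 5.91 m.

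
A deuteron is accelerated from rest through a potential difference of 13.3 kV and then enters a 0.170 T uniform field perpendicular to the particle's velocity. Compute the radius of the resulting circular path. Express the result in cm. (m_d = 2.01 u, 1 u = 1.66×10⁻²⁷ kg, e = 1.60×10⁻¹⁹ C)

The kinetic energy gained is K = qV = (1×1.60×10^-19)(1.33×10^4) = 2.13×10^-15 J.
v = √(2K/m) = 1.13×10^6 m/s.
r = mv/(qB) = (3.34×10^-27)(1.13×10^6) / [(1×1.60×10^-19)(0.170)] = 0.139 m.

r ≈ 13.9 cm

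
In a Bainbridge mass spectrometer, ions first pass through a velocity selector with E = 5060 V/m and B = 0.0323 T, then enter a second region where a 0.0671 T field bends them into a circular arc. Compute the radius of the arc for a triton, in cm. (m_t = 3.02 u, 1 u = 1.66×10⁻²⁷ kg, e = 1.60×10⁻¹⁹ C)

The selector passes v = E/B = 5060/0.0323 = 1.57×10^5 m/s.
In the deflection region, r = mv/(qB₂) = (5.01×10^-27)(1.57×10^5) / [(1×1.60×10^-19)(0.0671)] = 0.0732 m.

r ≈ 7.32 cm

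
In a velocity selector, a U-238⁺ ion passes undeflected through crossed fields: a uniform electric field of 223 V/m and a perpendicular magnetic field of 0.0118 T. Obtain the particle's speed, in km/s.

For zero net force, qE = qvB, so v = E/B.
v = (223) / (0.0118) = 1.89×10^4 m/s.

v ≈ 18.9 km/s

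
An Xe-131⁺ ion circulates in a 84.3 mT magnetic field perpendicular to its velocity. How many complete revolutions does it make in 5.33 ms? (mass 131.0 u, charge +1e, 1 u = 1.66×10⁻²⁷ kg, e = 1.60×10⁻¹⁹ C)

T = 2πm/(qB) = 2π(2.1746×10^-25) / [(1×1.60×10^-19)(0.0843)] = 1.0130×10^-4 s.
N = t/T = 5.33×10^-3 / 1.0130×10^-4 ≈ 52.62, so 52 complete revolutions.

N = 52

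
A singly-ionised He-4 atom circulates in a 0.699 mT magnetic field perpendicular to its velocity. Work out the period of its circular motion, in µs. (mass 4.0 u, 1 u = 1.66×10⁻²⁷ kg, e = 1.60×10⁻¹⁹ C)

T ≈ 373 µs

The cyclotron period is independent of speed: T = 2πm/(qB).
T = 2π(6.64×10^-27) / [(1×1.60×10^-19)(6.99×10^-4)] = 3.73×10^-4 s.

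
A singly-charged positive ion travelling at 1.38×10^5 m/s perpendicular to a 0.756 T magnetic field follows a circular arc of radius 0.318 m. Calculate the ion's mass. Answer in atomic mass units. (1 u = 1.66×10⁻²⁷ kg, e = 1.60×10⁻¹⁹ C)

qvB = mv²/r ⇒ m = qBr/v.
m = (1×1.60×10^-19)(0.756)(0.318) / (1.38×10^5) = 2.79×10^-25 kg = 168 u.

m ≈ 168 u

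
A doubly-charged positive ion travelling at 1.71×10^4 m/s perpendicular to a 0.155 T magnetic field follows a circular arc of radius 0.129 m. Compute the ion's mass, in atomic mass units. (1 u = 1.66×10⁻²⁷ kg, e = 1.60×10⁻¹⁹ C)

qvB = mv²/r ⇒ m = qBr/v.
m = (2×1.60×10^-19)(0.155)(0.129) / (1.71×10^4) = 3.74×10^-25 kg = 225 u.

m ≈ 225 u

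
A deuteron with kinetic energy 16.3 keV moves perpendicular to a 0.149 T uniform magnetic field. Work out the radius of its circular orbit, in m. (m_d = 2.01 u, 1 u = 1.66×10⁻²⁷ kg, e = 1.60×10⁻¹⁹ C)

Convert the energy: K = 16.3 keV = 2.61×10^-15 J.
v = √(2K/m) = √(2·2.61×10^-15/3.34×10^-27) = 1.25×10^6 m/s.
r = mv/(qB) = (3.34×10^-27)(1.25×10^6) / [(1×1.60×10^-19)(0.149)] = 0.175 m.

r ≈ 0.175 m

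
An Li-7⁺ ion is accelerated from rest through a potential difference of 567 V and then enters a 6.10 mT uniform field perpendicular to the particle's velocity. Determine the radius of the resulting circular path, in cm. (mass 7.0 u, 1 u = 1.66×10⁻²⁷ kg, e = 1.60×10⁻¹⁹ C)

The kinetic energy gained is K = qV = (1×1.60×10^-19)(567) = 9.07×10^-17 J.
v = √(2K/m) = 1.25×10^5 m/s.
r = mv/(qB) = (1.16×10^-26)(1.25×10^5) / [(1×1.60×10^-19)(6.10×10^-3)] = 1.49 m.

r ≈ 149 cm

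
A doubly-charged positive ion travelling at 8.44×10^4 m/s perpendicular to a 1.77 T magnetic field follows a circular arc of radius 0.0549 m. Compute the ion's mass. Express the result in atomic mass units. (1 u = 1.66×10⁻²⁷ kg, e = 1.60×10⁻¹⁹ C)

qvB = mv²/r ⇒ m = qBr/v.
m = (2×1.60×10^-19)(1.77)(0.0549) / (8.44×10^4) = 3.68×10^-25 kg = 222 u.

m ≈ 222 u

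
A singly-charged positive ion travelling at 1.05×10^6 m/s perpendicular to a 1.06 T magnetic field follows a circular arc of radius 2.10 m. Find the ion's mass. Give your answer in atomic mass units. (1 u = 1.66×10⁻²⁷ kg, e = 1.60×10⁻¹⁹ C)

qvB = mv²/r ⇒ m = qBr/v.
m = (1×1.60×10^-19)(1.06)(2.10) / (1.05×10^6) = 3.39×10^-25 kg = 204 u.

m ≈ 204 u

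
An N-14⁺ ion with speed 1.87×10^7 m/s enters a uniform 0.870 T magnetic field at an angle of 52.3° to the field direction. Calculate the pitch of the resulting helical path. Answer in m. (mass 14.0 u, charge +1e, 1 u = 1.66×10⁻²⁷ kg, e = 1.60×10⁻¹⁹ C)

pitch ≈ 12.0 m

The velocity component along B is v∥ = v cos52.3° = 1.14×10^7 m/s.
The cyclotron period T = 2πm/(qB) = 1.05×10^-6 s is set by m, q, B alone.
Pitch = v∥·T = (1.14×10^7)(1.05×10^-6) = 12.0 m.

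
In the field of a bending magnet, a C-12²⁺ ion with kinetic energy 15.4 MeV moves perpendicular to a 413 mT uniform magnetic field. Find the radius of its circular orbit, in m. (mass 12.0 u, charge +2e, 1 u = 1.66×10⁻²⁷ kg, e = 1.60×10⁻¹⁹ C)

r ≈ 2.37 m

Convert the energy: K = 15.4 MeV = 2.46×10^-12 J.
v = √(2K/m) = √(2·2.46×10^-12/1.99×10^-26) = 1.57×10^7 m/s.
r = mv/(qB) = (1.99×10^-26)(1.57×10^7) / [(2×1.60×10^-19)(0.413)] = 2.37 m.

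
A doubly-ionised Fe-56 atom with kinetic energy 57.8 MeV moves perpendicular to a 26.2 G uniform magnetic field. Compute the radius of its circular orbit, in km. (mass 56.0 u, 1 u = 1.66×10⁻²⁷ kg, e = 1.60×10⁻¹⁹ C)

r ≈ 1.56 km

Convert the energy: K = 57.8 MeV = 9.25×10^-12 J.
v = √(2K/m) = √(2·9.25×10^-12/9.30×10^-26) = 1.41×10^7 m/s.
r = mv/(qB) = (9.30×10^-26)(1.41×10^7) / [(2×1.60×10^-19)(2.62×10^-3)] = 1560 m.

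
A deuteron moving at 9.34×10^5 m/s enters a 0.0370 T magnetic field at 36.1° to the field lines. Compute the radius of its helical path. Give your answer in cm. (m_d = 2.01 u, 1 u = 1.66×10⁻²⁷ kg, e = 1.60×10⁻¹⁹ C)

Only the perpendicular component v⊥ = v sin36.1° = 5.50×10^5 m/s is bent by the field.
r = m v⊥ /(qB) = (3.34×10^-27)(5.50×10^5) / [(1×1.60×10^-19)(0.0370)] = 0.310 m.

r ≈ 31.0 cm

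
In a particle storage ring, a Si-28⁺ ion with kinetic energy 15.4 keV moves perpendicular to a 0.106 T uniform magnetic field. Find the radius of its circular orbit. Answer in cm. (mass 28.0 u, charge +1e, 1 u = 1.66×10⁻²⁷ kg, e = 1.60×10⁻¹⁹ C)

Convert the energy: K = 15.4 keV = 2.46×10^-15 J.
v = √(2K/m) = √(2·2.46×10^-15/4.65×10^-26) = 3.26×10^5 m/s.
r = mv/(qB) = (4.65×10^-26)(3.26×10^5) / [(1×1.60×10^-19)(0.106)] = 0.892 m.

r ≈ 89.2 cm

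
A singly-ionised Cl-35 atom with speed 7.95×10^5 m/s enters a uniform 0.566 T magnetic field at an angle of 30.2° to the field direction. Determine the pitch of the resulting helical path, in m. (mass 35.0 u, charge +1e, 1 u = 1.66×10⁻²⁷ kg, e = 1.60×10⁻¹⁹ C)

The velocity component along B is v∥ = v cos30.2° = 6.87×10^5 m/s.
The cyclotron period T = 2πm/(qB) = 4.03×10^-6 s is set by m, q, B alone.
Pitch = v∥·T = (6.87×10^5)(4.03×10^-6) = 2.77 m.

pitch ≈ 2.77 m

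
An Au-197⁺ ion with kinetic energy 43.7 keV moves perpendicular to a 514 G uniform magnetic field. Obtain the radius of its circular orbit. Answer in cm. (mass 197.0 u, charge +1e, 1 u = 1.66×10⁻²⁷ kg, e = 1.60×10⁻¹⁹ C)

r ≈ 822 cm

Convert the energy: K = 43.7 keV = 6.99×10^-15 J.
v = √(2K/m) = √(2·6.99×10^-15/3.27×10^-25) = 2.07×10^5 m/s.
r = mv/(qB) = (3.27×10^-25)(2.07×10^5) / [(1×1.60×10^-19)(0.0514)] = 8.22 m.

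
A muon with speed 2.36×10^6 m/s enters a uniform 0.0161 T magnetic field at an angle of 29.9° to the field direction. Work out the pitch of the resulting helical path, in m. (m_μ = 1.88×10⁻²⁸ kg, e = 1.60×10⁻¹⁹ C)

pitch ≈ 0.938 m

The velocity component along B is v∥ = v cos29.9° = 2.05×10^6 m/s.
The cyclotron period T = 2πm/(qB) = 4.59×10^-7 s is set by m, q, B alone.
Pitch = v∥·T = (2.05×10^6)(4.59×10^-7) = 0.938 m.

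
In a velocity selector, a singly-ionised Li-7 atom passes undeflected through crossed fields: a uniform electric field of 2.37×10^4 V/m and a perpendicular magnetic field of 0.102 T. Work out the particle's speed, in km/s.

v ≈ 232 km/s

For zero net force, qE = qvB, so v = E/B.
v = (2.37×10^4) / (0.102) = 2.32×10^5 m/s.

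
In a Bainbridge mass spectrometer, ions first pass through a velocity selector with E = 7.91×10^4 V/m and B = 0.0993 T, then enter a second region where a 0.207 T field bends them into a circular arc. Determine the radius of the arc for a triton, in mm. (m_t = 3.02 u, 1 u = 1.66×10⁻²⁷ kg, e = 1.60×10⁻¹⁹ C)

r ≈ 121 mm

The selector passes v = E/B = 7.91×10^4/0.0993 = 7.97×10^5 m/s.
In the deflection region, r = mv/(qB₂) = (5.01×10^-27)(7.97×10^5) / [(1×1.60×10^-19)(0.207)] = 0.121 m.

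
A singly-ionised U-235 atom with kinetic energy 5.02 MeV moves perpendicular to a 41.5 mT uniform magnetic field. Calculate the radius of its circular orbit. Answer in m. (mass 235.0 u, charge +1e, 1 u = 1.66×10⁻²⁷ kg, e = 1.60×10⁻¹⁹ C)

r ≈ 119 m

Convert the energy: K = 5.02 MeV = 8.03×10^-13 J.
v = √(2K/m) = √(2·8.03×10^-13/3.90×10^-25) = 2.03×10^6 m/s.
r = mv/(qB) = (3.90×10^-25)(2.03×10^6) / [(1×1.60×10^-19)(0.0415)] = 119 m.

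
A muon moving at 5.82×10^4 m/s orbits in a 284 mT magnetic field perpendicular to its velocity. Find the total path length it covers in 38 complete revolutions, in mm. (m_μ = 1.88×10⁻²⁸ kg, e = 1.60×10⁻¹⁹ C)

L ≈ 57.5 mm

r = mv/(qB) = 2.41×10^-4 m, so one revolution covers 2πr = 1.51×10^-3 m.
In 38 revolutions: L = 38·2πr = 0.0575 m.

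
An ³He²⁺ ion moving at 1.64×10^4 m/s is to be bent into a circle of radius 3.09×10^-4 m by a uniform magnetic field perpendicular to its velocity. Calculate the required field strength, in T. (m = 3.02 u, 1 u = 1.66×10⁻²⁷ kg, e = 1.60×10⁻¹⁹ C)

B ≈ 0.831 T

qvB = mv²/r gives B = mv/(qr).
B = (5.01×10^-27)(1.64×10^4) / [(2×1.60×10^-19)(3.09×10^-4)] = 0.831 T.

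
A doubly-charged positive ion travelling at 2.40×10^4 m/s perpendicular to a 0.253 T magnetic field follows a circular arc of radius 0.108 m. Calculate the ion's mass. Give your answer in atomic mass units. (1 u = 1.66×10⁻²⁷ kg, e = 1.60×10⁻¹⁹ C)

m ≈ 219 u

qvB = mv²/r ⇒ m = qBr/v.
m = (2×1.60×10^-19)(0.253)(0.108) / (2.40×10^4) = 3.64×10^-25 kg = 219 u.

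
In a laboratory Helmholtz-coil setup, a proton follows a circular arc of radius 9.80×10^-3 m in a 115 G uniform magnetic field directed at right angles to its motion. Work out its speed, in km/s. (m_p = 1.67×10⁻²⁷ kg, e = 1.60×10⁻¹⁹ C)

From qvB = mv²/r, v = qBr/m.
v = (1×1.60×10^-19)(0.0115)(9.80×10^-3) / (1.67×10^-27) = 1.08×10^4 m/s.

v ≈ 10.8 km/s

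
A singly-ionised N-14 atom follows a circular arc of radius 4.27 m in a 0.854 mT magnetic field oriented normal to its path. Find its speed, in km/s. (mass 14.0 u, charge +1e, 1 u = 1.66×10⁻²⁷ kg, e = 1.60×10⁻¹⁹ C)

v ≈ 25.1 km/s

From qvB = mv²/r, v = qBr/m.
v = (1×1.60×10^-19)(8.54×10^-4)(4.27) / (2.32×10^-26) = 2.51×10^4 m/s.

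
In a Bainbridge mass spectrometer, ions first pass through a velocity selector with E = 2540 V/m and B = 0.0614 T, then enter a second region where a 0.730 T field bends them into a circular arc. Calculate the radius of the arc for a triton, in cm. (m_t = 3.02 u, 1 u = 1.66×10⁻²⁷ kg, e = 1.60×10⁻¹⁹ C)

The selector passes v = E/B = 2540/0.0614 = 4.14×10^4 m/s.
In the deflection region, r = mv/(qB₂) = (5.01×10^-27)(4.14×10^4) / [(1×1.60×10^-19)(0.730)] = 1.78×10^-3 m.

r ≈ 0.178 cm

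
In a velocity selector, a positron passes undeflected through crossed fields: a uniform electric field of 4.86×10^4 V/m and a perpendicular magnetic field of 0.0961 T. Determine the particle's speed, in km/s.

For zero net force, qE = qvB, so v = E/B.
v = (4.86×10^4) / (0.0961) = 5.06×10^5 m/s.

v ≈ 506 km/s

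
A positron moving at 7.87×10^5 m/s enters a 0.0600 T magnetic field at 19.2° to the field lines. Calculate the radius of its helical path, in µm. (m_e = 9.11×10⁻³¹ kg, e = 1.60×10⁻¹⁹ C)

r ≈ 24.6 µm

Only the perpendicular component v⊥ = v sin19.2° = 2.59×10^5 m/s is bent by the field.
r = m v⊥ /(qB) = (9.11×10^-31)(2.59×10^5) / [(1×1.60×10^-19)(0.0600)] = 2.46×10^-5 m.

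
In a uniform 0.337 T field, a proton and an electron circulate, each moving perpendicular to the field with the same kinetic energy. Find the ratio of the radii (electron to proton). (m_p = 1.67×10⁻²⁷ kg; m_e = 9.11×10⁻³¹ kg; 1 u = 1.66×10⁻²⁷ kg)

ratio ≈ 0.0234

r = √(2mK)/(qB) ⇒ at equal K, r ∝ √m/q.
r_{electron}/r_{proton} = 0.0234.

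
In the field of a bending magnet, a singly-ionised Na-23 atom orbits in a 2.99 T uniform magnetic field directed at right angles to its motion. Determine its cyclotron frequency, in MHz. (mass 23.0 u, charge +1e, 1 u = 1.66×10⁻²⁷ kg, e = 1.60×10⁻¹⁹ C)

f = qB/(2πm) = (1×1.60×10^-19)(2.99) / [2π(3.82×10^-26)] = 1.99×10^6 Hz.

f ≈ 1.99 MHz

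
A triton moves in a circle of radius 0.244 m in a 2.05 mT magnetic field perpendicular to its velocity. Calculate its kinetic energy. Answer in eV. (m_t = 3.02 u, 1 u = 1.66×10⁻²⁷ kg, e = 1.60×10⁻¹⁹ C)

v = qBr/m = (1×1.60×10^-19)(2.05×10^-3)(0.244) / (5.01×10^-27) = 1.60×10^4 m/s.
K = ½mv² = 0.5·(5.01×10^-27)·(1.60×10^4)² = 6.39×10^-19 J = 3.99 eV.

K ≈ 3.99 eV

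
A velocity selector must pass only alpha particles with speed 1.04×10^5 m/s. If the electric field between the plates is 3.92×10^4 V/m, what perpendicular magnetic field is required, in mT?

qE = qvB ⇒ B = E/v = (3.92×10^4) / (1.04×10^5) = 0.377 T.

B ≈ 377 mT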